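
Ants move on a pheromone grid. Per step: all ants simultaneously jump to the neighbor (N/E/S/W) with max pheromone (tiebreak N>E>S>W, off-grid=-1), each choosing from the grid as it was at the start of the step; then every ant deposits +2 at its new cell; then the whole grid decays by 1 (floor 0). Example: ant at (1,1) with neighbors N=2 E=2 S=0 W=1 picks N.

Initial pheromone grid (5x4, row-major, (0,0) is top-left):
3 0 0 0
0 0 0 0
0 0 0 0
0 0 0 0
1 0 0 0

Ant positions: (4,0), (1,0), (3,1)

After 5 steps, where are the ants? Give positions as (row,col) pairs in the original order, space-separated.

Step 1: ant0:(4,0)->N->(3,0) | ant1:(1,0)->N->(0,0) | ant2:(3,1)->N->(2,1)
  grid max=4 at (0,0)
Step 2: ant0:(3,0)->N->(2,0) | ant1:(0,0)->E->(0,1) | ant2:(2,1)->N->(1,1)
  grid max=3 at (0,0)
Step 3: ant0:(2,0)->N->(1,0) | ant1:(0,1)->W->(0,0) | ant2:(1,1)->N->(0,1)
  grid max=4 at (0,0)
Step 4: ant0:(1,0)->N->(0,0) | ant1:(0,0)->E->(0,1) | ant2:(0,1)->W->(0,0)
  grid max=7 at (0,0)
Step 5: ant0:(0,0)->E->(0,1) | ant1:(0,1)->W->(0,0) | ant2:(0,0)->E->(0,1)
  grid max=8 at (0,0)

(0,1) (0,0) (0,1)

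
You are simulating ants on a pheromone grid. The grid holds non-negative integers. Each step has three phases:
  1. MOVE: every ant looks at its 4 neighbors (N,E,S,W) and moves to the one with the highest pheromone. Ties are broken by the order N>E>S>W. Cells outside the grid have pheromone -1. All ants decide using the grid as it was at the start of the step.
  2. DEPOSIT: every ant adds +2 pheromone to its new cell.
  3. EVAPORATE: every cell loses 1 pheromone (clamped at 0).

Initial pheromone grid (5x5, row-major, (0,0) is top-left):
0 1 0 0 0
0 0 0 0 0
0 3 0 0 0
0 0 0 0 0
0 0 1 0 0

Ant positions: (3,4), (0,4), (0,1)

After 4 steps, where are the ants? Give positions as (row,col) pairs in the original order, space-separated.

Step 1: ant0:(3,4)->N->(2,4) | ant1:(0,4)->S->(1,4) | ant2:(0,1)->E->(0,2)
  grid max=2 at (2,1)
Step 2: ant0:(2,4)->N->(1,4) | ant1:(1,4)->S->(2,4) | ant2:(0,2)->E->(0,3)
  grid max=2 at (1,4)
Step 3: ant0:(1,4)->S->(2,4) | ant1:(2,4)->N->(1,4) | ant2:(0,3)->E->(0,4)
  grid max=3 at (1,4)
Step 4: ant0:(2,4)->N->(1,4) | ant1:(1,4)->S->(2,4) | ant2:(0,4)->S->(1,4)
  grid max=6 at (1,4)

(1,4) (2,4) (1,4)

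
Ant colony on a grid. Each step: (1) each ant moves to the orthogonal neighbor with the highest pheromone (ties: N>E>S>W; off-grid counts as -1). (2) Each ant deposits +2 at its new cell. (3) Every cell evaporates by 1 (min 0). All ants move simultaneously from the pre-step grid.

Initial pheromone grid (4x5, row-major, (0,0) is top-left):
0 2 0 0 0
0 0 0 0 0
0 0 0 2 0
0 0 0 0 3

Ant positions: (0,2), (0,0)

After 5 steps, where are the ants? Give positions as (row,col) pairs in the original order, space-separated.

Step 1: ant0:(0,2)->W->(0,1) | ant1:(0,0)->E->(0,1)
  grid max=5 at (0,1)
Step 2: ant0:(0,1)->E->(0,2) | ant1:(0,1)->E->(0,2)
  grid max=4 at (0,1)
Step 3: ant0:(0,2)->W->(0,1) | ant1:(0,2)->W->(0,1)
  grid max=7 at (0,1)
Step 4: ant0:(0,1)->E->(0,2) | ant1:(0,1)->E->(0,2)
  grid max=6 at (0,1)
Step 5: ant0:(0,2)->W->(0,1) | ant1:(0,2)->W->(0,1)
  grid max=9 at (0,1)

(0,1) (0,1)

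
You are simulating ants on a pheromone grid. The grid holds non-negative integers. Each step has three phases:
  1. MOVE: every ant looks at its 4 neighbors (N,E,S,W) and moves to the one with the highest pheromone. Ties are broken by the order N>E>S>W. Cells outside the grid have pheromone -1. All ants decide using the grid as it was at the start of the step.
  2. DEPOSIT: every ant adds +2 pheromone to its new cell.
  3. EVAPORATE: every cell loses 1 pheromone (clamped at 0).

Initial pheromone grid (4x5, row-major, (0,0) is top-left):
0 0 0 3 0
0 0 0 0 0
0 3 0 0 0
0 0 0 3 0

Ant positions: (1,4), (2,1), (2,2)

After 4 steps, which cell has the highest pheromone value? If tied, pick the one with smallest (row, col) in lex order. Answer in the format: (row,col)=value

Answer: (2,1)=7

Derivation:
Step 1: ant0:(1,4)->N->(0,4) | ant1:(2,1)->N->(1,1) | ant2:(2,2)->W->(2,1)
  grid max=4 at (2,1)
Step 2: ant0:(0,4)->W->(0,3) | ant1:(1,1)->S->(2,1) | ant2:(2,1)->N->(1,1)
  grid max=5 at (2,1)
Step 3: ant0:(0,3)->E->(0,4) | ant1:(2,1)->N->(1,1) | ant2:(1,1)->S->(2,1)
  grid max=6 at (2,1)
Step 4: ant0:(0,4)->W->(0,3) | ant1:(1,1)->S->(2,1) | ant2:(2,1)->N->(1,1)
  grid max=7 at (2,1)
Final grid:
  0 0 0 3 0
  0 4 0 0 0
  0 7 0 0 0
  0 0 0 0 0
Max pheromone 7 at (2,1)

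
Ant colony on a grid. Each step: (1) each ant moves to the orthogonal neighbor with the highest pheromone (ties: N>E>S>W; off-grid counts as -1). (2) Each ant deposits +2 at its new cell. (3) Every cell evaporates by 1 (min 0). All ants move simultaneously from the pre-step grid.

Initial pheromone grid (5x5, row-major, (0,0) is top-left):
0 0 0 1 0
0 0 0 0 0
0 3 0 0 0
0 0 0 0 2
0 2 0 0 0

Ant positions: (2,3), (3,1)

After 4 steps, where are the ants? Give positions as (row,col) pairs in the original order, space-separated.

Step 1: ant0:(2,3)->N->(1,3) | ant1:(3,1)->N->(2,1)
  grid max=4 at (2,1)
Step 2: ant0:(1,3)->N->(0,3) | ant1:(2,1)->N->(1,1)
  grid max=3 at (2,1)
Step 3: ant0:(0,3)->E->(0,4) | ant1:(1,1)->S->(2,1)
  grid max=4 at (2,1)
Step 4: ant0:(0,4)->S->(1,4) | ant1:(2,1)->N->(1,1)
  grid max=3 at (2,1)

(1,4) (1,1)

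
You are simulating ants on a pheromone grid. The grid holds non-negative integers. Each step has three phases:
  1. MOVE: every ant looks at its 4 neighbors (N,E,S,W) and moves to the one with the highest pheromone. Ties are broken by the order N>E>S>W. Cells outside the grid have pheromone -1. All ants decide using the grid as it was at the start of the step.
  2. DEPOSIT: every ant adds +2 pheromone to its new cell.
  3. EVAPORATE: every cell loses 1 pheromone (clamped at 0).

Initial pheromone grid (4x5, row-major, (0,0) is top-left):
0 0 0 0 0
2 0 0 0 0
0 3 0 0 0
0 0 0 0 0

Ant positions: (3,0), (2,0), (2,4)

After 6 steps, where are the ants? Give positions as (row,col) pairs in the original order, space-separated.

Step 1: ant0:(3,0)->N->(2,0) | ant1:(2,0)->E->(2,1) | ant2:(2,4)->N->(1,4)
  grid max=4 at (2,1)
Step 2: ant0:(2,0)->E->(2,1) | ant1:(2,1)->W->(2,0) | ant2:(1,4)->N->(0,4)
  grid max=5 at (2,1)
Step 3: ant0:(2,1)->W->(2,0) | ant1:(2,0)->E->(2,1) | ant2:(0,4)->S->(1,4)
  grid max=6 at (2,1)
Step 4: ant0:(2,0)->E->(2,1) | ant1:(2,1)->W->(2,0) | ant2:(1,4)->N->(0,4)
  grid max=7 at (2,1)
Step 5: ant0:(2,1)->W->(2,0) | ant1:(2,0)->E->(2,1) | ant2:(0,4)->S->(1,4)
  grid max=8 at (2,1)
Step 6: ant0:(2,0)->E->(2,1) | ant1:(2,1)->W->(2,0) | ant2:(1,4)->N->(0,4)
  grid max=9 at (2,1)

(2,1) (2,0) (0,4)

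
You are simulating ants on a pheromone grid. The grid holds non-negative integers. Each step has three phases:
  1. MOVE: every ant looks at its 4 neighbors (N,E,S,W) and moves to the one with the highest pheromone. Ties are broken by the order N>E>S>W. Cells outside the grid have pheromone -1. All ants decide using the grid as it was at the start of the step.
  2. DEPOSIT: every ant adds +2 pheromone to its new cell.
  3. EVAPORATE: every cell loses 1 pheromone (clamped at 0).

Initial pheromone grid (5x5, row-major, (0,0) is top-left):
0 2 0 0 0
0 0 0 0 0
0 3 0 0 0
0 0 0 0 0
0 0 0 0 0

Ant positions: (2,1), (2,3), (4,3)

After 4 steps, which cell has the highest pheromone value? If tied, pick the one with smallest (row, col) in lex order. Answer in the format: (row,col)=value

Answer: (2,1)=3

Derivation:
Step 1: ant0:(2,1)->N->(1,1) | ant1:(2,3)->N->(1,3) | ant2:(4,3)->N->(3,3)
  grid max=2 at (2,1)
Step 2: ant0:(1,1)->S->(2,1) | ant1:(1,3)->N->(0,3) | ant2:(3,3)->N->(2,3)
  grid max=3 at (2,1)
Step 3: ant0:(2,1)->N->(1,1) | ant1:(0,3)->E->(0,4) | ant2:(2,3)->N->(1,3)
  grid max=2 at (2,1)
Step 4: ant0:(1,1)->S->(2,1) | ant1:(0,4)->S->(1,4) | ant2:(1,3)->N->(0,3)
  grid max=3 at (2,1)
Final grid:
  0 0 0 1 0
  0 0 0 0 1
  0 3 0 0 0
  0 0 0 0 0
  0 0 0 0 0
Max pheromone 3 at (2,1)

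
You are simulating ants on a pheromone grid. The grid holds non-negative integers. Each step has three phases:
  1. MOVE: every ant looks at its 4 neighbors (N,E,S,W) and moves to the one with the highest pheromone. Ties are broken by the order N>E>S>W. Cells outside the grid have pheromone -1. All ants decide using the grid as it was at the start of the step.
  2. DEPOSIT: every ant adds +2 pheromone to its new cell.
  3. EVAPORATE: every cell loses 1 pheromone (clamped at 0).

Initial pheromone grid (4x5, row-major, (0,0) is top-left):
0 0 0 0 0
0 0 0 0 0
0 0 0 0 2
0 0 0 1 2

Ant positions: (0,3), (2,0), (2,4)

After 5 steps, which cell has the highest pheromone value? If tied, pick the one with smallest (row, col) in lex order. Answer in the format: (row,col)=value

Answer: (2,4)=5

Derivation:
Step 1: ant0:(0,3)->E->(0,4) | ant1:(2,0)->N->(1,0) | ant2:(2,4)->S->(3,4)
  grid max=3 at (3,4)
Step 2: ant0:(0,4)->S->(1,4) | ant1:(1,0)->N->(0,0) | ant2:(3,4)->N->(2,4)
  grid max=2 at (2,4)
Step 3: ant0:(1,4)->S->(2,4) | ant1:(0,0)->E->(0,1) | ant2:(2,4)->S->(3,4)
  grid max=3 at (2,4)
Step 4: ant0:(2,4)->S->(3,4) | ant1:(0,1)->E->(0,2) | ant2:(3,4)->N->(2,4)
  grid max=4 at (2,4)
Step 5: ant0:(3,4)->N->(2,4) | ant1:(0,2)->E->(0,3) | ant2:(2,4)->S->(3,4)
  grid max=5 at (2,4)
Final grid:
  0 0 0 1 0
  0 0 0 0 0
  0 0 0 0 5
  0 0 0 0 5
Max pheromone 5 at (2,4)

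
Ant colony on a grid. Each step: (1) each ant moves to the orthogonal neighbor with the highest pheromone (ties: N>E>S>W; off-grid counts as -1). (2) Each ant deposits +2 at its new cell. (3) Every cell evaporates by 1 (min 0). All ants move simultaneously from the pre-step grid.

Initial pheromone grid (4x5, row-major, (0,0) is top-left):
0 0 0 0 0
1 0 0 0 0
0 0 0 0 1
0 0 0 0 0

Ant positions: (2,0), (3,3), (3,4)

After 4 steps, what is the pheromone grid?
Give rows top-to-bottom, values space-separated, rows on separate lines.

After step 1: ants at (1,0),(2,3),(2,4)
  0 0 0 0 0
  2 0 0 0 0
  0 0 0 1 2
  0 0 0 0 0
After step 2: ants at (0,0),(2,4),(2,3)
  1 0 0 0 0
  1 0 0 0 0
  0 0 0 2 3
  0 0 0 0 0
After step 3: ants at (1,0),(2,3),(2,4)
  0 0 0 0 0
  2 0 0 0 0
  0 0 0 3 4
  0 0 0 0 0
After step 4: ants at (0,0),(2,4),(2,3)
  1 0 0 0 0
  1 0 0 0 0
  0 0 0 4 5
  0 0 0 0 0

1 0 0 0 0
1 0 0 0 0
0 0 0 4 5
0 0 0 0 0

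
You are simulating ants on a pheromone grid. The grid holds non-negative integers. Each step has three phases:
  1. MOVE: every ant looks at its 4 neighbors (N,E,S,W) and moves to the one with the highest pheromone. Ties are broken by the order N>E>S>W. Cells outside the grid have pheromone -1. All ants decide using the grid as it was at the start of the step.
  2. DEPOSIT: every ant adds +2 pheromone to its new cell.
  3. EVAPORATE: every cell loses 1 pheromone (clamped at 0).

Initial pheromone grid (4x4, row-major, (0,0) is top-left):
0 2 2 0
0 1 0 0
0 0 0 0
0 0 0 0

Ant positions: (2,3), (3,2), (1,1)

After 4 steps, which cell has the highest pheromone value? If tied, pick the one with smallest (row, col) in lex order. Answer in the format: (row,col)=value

Step 1: ant0:(2,3)->N->(1,3) | ant1:(3,2)->N->(2,2) | ant2:(1,1)->N->(0,1)
  grid max=3 at (0,1)
Step 2: ant0:(1,3)->N->(0,3) | ant1:(2,2)->N->(1,2) | ant2:(0,1)->E->(0,2)
  grid max=2 at (0,1)
Step 3: ant0:(0,3)->W->(0,2) | ant1:(1,2)->N->(0,2) | ant2:(0,2)->W->(0,1)
  grid max=5 at (0,2)
Step 4: ant0:(0,2)->W->(0,1) | ant1:(0,2)->W->(0,1) | ant2:(0,1)->E->(0,2)
  grid max=6 at (0,1)
Final grid:
  0 6 6 0
  0 0 0 0
  0 0 0 0
  0 0 0 0
Max pheromone 6 at (0,1)

Answer: (0,1)=6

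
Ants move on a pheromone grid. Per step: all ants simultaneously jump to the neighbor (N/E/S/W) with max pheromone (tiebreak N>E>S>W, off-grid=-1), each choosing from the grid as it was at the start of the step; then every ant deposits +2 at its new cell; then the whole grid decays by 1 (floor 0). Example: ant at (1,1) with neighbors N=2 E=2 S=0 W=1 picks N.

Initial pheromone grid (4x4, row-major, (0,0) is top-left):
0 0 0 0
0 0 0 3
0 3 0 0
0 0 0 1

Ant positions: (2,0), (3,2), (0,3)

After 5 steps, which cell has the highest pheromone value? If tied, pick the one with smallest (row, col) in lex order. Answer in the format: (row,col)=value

Answer: (1,3)=8

Derivation:
Step 1: ant0:(2,0)->E->(2,1) | ant1:(3,2)->E->(3,3) | ant2:(0,3)->S->(1,3)
  grid max=4 at (1,3)
Step 2: ant0:(2,1)->N->(1,1) | ant1:(3,3)->N->(2,3) | ant2:(1,3)->N->(0,3)
  grid max=3 at (1,3)
Step 3: ant0:(1,1)->S->(2,1) | ant1:(2,3)->N->(1,3) | ant2:(0,3)->S->(1,3)
  grid max=6 at (1,3)
Step 4: ant0:(2,1)->N->(1,1) | ant1:(1,3)->N->(0,3) | ant2:(1,3)->N->(0,3)
  grid max=5 at (1,3)
Step 5: ant0:(1,1)->S->(2,1) | ant1:(0,3)->S->(1,3) | ant2:(0,3)->S->(1,3)
  grid max=8 at (1,3)
Final grid:
  0 0 0 2
  0 0 0 8
  0 4 0 0
  0 0 0 0
Max pheromone 8 at (1,3)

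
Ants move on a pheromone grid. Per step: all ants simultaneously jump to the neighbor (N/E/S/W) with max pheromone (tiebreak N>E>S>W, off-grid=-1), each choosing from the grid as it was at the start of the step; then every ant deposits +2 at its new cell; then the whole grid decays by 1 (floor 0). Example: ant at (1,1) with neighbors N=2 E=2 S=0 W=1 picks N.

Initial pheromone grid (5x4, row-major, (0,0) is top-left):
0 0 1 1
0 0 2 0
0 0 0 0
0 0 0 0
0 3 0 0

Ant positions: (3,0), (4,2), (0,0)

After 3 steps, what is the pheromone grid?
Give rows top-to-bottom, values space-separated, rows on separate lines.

After step 1: ants at (2,0),(4,1),(0,1)
  0 1 0 0
  0 0 1 0
  1 0 0 0
  0 0 0 0
  0 4 0 0
After step 2: ants at (1,0),(3,1),(0,2)
  0 0 1 0
  1 0 0 0
  0 0 0 0
  0 1 0 0
  0 3 0 0
After step 3: ants at (0,0),(4,1),(0,3)
  1 0 0 1
  0 0 0 0
  0 0 0 0
  0 0 0 0
  0 4 0 0

1 0 0 1
0 0 0 0
0 0 0 0
0 0 0 0
0 4 0 0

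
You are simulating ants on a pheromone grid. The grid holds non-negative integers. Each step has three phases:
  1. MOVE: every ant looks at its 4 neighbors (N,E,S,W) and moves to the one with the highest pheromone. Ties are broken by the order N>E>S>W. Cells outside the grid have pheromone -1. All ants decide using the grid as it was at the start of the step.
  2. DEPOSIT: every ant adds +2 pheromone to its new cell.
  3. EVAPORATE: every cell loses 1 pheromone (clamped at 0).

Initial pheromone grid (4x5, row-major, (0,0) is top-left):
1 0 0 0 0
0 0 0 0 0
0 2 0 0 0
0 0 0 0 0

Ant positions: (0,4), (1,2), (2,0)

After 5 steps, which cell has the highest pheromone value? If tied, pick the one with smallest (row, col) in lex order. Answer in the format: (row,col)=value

Answer: (0,3)=4

Derivation:
Step 1: ant0:(0,4)->S->(1,4) | ant1:(1,2)->N->(0,2) | ant2:(2,0)->E->(2,1)
  grid max=3 at (2,1)
Step 2: ant0:(1,4)->N->(0,4) | ant1:(0,2)->E->(0,3) | ant2:(2,1)->N->(1,1)
  grid max=2 at (2,1)
Step 3: ant0:(0,4)->W->(0,3) | ant1:(0,3)->E->(0,4) | ant2:(1,1)->S->(2,1)
  grid max=3 at (2,1)
Step 4: ant0:(0,3)->E->(0,4) | ant1:(0,4)->W->(0,3) | ant2:(2,1)->N->(1,1)
  grid max=3 at (0,3)
Step 5: ant0:(0,4)->W->(0,3) | ant1:(0,3)->E->(0,4) | ant2:(1,1)->S->(2,1)
  grid max=4 at (0,3)
Final grid:
  0 0 0 4 4
  0 0 0 0 0
  0 3 0 0 0
  0 0 0 0 0
Max pheromone 4 at (0,3)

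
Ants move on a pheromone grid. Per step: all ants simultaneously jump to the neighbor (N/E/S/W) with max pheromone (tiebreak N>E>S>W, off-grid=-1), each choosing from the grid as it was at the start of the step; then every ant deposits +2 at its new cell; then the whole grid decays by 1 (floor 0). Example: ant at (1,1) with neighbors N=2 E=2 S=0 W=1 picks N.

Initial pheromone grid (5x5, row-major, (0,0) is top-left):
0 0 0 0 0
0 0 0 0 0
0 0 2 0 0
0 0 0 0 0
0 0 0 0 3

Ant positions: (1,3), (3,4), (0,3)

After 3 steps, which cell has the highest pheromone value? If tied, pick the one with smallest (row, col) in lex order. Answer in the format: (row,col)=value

Step 1: ant0:(1,3)->N->(0,3) | ant1:(3,4)->S->(4,4) | ant2:(0,3)->E->(0,4)
  grid max=4 at (4,4)
Step 2: ant0:(0,3)->E->(0,4) | ant1:(4,4)->N->(3,4) | ant2:(0,4)->W->(0,3)
  grid max=3 at (4,4)
Step 3: ant0:(0,4)->W->(0,3) | ant1:(3,4)->S->(4,4) | ant2:(0,3)->E->(0,4)
  grid max=4 at (4,4)
Final grid:
  0 0 0 3 3
  0 0 0 0 0
  0 0 0 0 0
  0 0 0 0 0
  0 0 0 0 4
Max pheromone 4 at (4,4)

Answer: (4,4)=4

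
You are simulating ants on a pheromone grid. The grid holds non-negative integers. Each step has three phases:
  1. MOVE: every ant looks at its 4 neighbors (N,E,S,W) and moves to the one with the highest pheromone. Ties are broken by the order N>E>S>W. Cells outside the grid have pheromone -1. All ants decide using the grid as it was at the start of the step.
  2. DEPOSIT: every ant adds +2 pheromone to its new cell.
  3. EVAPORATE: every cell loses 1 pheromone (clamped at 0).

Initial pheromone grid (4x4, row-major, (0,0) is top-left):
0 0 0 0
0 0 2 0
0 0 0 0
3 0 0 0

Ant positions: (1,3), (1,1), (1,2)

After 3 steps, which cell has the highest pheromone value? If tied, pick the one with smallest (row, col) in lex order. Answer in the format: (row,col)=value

Step 1: ant0:(1,3)->W->(1,2) | ant1:(1,1)->E->(1,2) | ant2:(1,2)->N->(0,2)
  grid max=5 at (1,2)
Step 2: ant0:(1,2)->N->(0,2) | ant1:(1,2)->N->(0,2) | ant2:(0,2)->S->(1,2)
  grid max=6 at (1,2)
Step 3: ant0:(0,2)->S->(1,2) | ant1:(0,2)->S->(1,2) | ant2:(1,2)->N->(0,2)
  grid max=9 at (1,2)
Final grid:
  0 0 5 0
  0 0 9 0
  0 0 0 0
  0 0 0 0
Max pheromone 9 at (1,2)

Answer: (1,2)=9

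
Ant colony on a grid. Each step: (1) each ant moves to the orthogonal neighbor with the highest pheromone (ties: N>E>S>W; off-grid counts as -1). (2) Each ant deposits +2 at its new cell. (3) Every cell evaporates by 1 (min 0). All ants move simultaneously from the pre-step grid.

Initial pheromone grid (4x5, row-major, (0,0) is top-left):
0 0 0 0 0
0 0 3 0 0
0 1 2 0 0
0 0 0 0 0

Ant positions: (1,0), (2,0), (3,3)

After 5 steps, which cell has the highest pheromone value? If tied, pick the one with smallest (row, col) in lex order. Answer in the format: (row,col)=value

Step 1: ant0:(1,0)->N->(0,0) | ant1:(2,0)->E->(2,1) | ant2:(3,3)->N->(2,3)
  grid max=2 at (1,2)
Step 2: ant0:(0,0)->E->(0,1) | ant1:(2,1)->E->(2,2) | ant2:(2,3)->W->(2,2)
  grid max=4 at (2,2)
Step 3: ant0:(0,1)->E->(0,2) | ant1:(2,2)->N->(1,2) | ant2:(2,2)->N->(1,2)
  grid max=4 at (1,2)
Step 4: ant0:(0,2)->S->(1,2) | ant1:(1,2)->S->(2,2) | ant2:(1,2)->S->(2,2)
  grid max=6 at (2,2)
Step 5: ant0:(1,2)->S->(2,2) | ant1:(2,2)->N->(1,2) | ant2:(2,2)->N->(1,2)
  grid max=8 at (1,2)
Final grid:
  0 0 0 0 0
  0 0 8 0 0
  0 0 7 0 0
  0 0 0 0 0
Max pheromone 8 at (1,2)

Answer: (1,2)=8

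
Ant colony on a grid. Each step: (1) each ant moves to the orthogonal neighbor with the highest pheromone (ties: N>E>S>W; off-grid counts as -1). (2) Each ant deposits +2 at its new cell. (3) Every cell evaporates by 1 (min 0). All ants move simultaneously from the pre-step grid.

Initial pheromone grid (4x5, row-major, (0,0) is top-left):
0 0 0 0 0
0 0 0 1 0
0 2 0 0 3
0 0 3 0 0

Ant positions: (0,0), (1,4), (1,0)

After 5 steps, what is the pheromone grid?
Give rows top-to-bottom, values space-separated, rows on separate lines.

After step 1: ants at (0,1),(2,4),(0,0)
  1 1 0 0 0
  0 0 0 0 0
  0 1 0 0 4
  0 0 2 0 0
After step 2: ants at (0,0),(1,4),(0,1)
  2 2 0 0 0
  0 0 0 0 1
  0 0 0 0 3
  0 0 1 0 0
After step 3: ants at (0,1),(2,4),(0,0)
  3 3 0 0 0
  0 0 0 0 0
  0 0 0 0 4
  0 0 0 0 0
After step 4: ants at (0,0),(1,4),(0,1)
  4 4 0 0 0
  0 0 0 0 1
  0 0 0 0 3
  0 0 0 0 0
After step 5: ants at (0,1),(2,4),(0,0)
  5 5 0 0 0
  0 0 0 0 0
  0 0 0 0 4
  0 0 0 0 0

5 5 0 0 0
0 0 0 0 0
0 0 0 0 4
0 0 0 0 0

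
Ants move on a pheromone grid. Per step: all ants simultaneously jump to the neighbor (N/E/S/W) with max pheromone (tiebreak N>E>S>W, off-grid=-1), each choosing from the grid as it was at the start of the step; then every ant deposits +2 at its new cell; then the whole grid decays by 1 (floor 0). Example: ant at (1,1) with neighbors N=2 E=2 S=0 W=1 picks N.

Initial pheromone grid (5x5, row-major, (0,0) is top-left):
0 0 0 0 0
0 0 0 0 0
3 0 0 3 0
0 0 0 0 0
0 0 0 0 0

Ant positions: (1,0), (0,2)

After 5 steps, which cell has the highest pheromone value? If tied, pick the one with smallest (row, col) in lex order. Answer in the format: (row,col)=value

Step 1: ant0:(1,0)->S->(2,0) | ant1:(0,2)->E->(0,3)
  grid max=4 at (2,0)
Step 2: ant0:(2,0)->N->(1,0) | ant1:(0,3)->E->(0,4)
  grid max=3 at (2,0)
Step 3: ant0:(1,0)->S->(2,0) | ant1:(0,4)->S->(1,4)
  grid max=4 at (2,0)
Step 4: ant0:(2,0)->N->(1,0) | ant1:(1,4)->N->(0,4)
  grid max=3 at (2,0)
Step 5: ant0:(1,0)->S->(2,0) | ant1:(0,4)->S->(1,4)
  grid max=4 at (2,0)
Final grid:
  0 0 0 0 0
  0 0 0 0 1
  4 0 0 0 0
  0 0 0 0 0
  0 0 0 0 0
Max pheromone 4 at (2,0)

Answer: (2,0)=4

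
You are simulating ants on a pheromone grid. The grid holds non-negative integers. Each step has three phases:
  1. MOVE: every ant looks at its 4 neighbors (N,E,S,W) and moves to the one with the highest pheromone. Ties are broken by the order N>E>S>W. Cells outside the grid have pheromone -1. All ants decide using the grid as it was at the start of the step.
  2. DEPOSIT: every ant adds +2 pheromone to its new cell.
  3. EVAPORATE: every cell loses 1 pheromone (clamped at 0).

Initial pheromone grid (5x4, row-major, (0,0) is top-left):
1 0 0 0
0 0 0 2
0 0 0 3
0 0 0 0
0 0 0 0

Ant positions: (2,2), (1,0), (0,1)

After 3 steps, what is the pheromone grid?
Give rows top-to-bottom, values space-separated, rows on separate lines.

After step 1: ants at (2,3),(0,0),(0,0)
  4 0 0 0
  0 0 0 1
  0 0 0 4
  0 0 0 0
  0 0 0 0
After step 2: ants at (1,3),(0,1),(0,1)
  3 3 0 0
  0 0 0 2
  0 0 0 3
  0 0 0 0
  0 0 0 0
After step 3: ants at (2,3),(0,0),(0,0)
  6 2 0 0
  0 0 0 1
  0 0 0 4
  0 0 0 0
  0 0 0 0

6 2 0 0
0 0 0 1
0 0 0 4
0 0 0 0
0 0 0 0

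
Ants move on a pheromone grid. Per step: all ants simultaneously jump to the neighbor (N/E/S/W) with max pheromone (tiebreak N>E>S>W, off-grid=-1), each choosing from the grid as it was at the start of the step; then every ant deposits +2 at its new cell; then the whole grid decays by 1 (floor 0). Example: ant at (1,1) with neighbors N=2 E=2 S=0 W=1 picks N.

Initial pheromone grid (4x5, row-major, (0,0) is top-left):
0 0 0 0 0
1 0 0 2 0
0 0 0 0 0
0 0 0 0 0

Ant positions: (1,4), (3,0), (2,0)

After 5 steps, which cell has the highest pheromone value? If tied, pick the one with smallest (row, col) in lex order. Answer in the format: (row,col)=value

Step 1: ant0:(1,4)->W->(1,3) | ant1:(3,0)->N->(2,0) | ant2:(2,0)->N->(1,0)
  grid max=3 at (1,3)
Step 2: ant0:(1,3)->N->(0,3) | ant1:(2,0)->N->(1,0) | ant2:(1,0)->S->(2,0)
  grid max=3 at (1,0)
Step 3: ant0:(0,3)->S->(1,3) | ant1:(1,0)->S->(2,0) | ant2:(2,0)->N->(1,0)
  grid max=4 at (1,0)
Step 4: ant0:(1,3)->N->(0,3) | ant1:(2,0)->N->(1,0) | ant2:(1,0)->S->(2,0)
  grid max=5 at (1,0)
Step 5: ant0:(0,3)->S->(1,3) | ant1:(1,0)->S->(2,0) | ant2:(2,0)->N->(1,0)
  grid max=6 at (1,0)
Final grid:
  0 0 0 0 0
  6 0 0 3 0
  5 0 0 0 0
  0 0 0 0 0
Max pheromone 6 at (1,0)

Answer: (1,0)=6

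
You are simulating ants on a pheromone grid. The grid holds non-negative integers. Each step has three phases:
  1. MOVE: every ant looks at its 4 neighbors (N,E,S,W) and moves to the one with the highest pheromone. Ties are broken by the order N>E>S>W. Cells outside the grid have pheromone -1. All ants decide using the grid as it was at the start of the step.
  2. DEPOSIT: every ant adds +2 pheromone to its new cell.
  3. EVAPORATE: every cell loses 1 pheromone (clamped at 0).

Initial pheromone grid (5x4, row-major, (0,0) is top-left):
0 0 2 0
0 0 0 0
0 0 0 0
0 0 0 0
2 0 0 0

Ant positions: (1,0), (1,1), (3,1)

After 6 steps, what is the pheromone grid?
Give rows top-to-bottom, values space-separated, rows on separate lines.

After step 1: ants at (0,0),(0,1),(2,1)
  1 1 1 0
  0 0 0 0
  0 1 0 0
  0 0 0 0
  1 0 0 0
After step 2: ants at (0,1),(0,2),(1,1)
  0 2 2 0
  0 1 0 0
  0 0 0 0
  0 0 0 0
  0 0 0 0
After step 3: ants at (0,2),(0,1),(0,1)
  0 5 3 0
  0 0 0 0
  0 0 0 0
  0 0 0 0
  0 0 0 0
After step 4: ants at (0,1),(0,2),(0,2)
  0 6 6 0
  0 0 0 0
  0 0 0 0
  0 0 0 0
  0 0 0 0
After step 5: ants at (0,2),(0,1),(0,1)
  0 9 7 0
  0 0 0 0
  0 0 0 0
  0 0 0 0
  0 0 0 0
After step 6: ants at (0,1),(0,2),(0,2)
  0 10 10 0
  0 0 0 0
  0 0 0 0
  0 0 0 0
  0 0 0 0

0 10 10 0
0 0 0 0
0 0 0 0
0 0 0 0
0 0 0 0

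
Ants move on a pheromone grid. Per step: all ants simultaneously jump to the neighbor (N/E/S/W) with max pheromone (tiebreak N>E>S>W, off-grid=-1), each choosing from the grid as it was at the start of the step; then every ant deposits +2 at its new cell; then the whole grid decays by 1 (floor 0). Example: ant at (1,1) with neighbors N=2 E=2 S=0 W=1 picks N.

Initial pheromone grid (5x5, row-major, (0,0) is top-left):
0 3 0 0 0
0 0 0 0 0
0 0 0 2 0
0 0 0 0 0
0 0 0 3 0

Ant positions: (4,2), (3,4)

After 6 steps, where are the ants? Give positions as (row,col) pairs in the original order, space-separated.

Step 1: ant0:(4,2)->E->(4,3) | ant1:(3,4)->N->(2,4)
  grid max=4 at (4,3)
Step 2: ant0:(4,3)->N->(3,3) | ant1:(2,4)->W->(2,3)
  grid max=3 at (4,3)
Step 3: ant0:(3,3)->S->(4,3) | ant1:(2,3)->S->(3,3)
  grid max=4 at (4,3)
Step 4: ant0:(4,3)->N->(3,3) | ant1:(3,3)->S->(4,3)
  grid max=5 at (4,3)
Step 5: ant0:(3,3)->S->(4,3) | ant1:(4,3)->N->(3,3)
  grid max=6 at (4,3)
Step 6: ant0:(4,3)->N->(3,3) | ant1:(3,3)->S->(4,3)
  grid max=7 at (4,3)

(3,3) (4,3)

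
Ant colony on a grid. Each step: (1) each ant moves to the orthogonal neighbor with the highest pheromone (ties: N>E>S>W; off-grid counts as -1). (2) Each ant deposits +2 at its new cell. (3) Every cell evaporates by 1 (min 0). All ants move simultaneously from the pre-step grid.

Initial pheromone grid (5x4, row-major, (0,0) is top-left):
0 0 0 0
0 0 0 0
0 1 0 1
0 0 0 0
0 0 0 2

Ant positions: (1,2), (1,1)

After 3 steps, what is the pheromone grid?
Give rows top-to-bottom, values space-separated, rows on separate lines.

After step 1: ants at (0,2),(2,1)
  0 0 1 0
  0 0 0 0
  0 2 0 0
  0 0 0 0
  0 0 0 1
After step 2: ants at (0,3),(1,1)
  0 0 0 1
  0 1 0 0
  0 1 0 0
  0 0 0 0
  0 0 0 0
After step 3: ants at (1,3),(2,1)
  0 0 0 0
  0 0 0 1
  0 2 0 0
  0 0 0 0
  0 0 0 0

0 0 0 0
0 0 0 1
0 2 0 0
0 0 0 0
0 0 0 0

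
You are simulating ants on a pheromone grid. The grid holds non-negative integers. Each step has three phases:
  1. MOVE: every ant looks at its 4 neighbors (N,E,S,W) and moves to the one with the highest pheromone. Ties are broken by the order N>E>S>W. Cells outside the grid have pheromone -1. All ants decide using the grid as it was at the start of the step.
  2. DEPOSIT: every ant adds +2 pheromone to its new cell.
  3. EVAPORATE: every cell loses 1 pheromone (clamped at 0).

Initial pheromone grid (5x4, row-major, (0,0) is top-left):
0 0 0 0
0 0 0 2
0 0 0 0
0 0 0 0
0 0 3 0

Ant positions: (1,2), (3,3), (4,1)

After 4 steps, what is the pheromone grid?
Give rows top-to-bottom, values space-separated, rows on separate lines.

After step 1: ants at (1,3),(2,3),(4,2)
  0 0 0 0
  0 0 0 3
  0 0 0 1
  0 0 0 0
  0 0 4 0
After step 2: ants at (2,3),(1,3),(3,2)
  0 0 0 0
  0 0 0 4
  0 0 0 2
  0 0 1 0
  0 0 3 0
After step 3: ants at (1,3),(2,3),(4,2)
  0 0 0 0
  0 0 0 5
  0 0 0 3
  0 0 0 0
  0 0 4 0
After step 4: ants at (2,3),(1,3),(3,2)
  0 0 0 0
  0 0 0 6
  0 0 0 4
  0 0 1 0
  0 0 3 0

0 0 0 0
0 0 0 6
0 0 0 4
0 0 1 0
0 0 3 0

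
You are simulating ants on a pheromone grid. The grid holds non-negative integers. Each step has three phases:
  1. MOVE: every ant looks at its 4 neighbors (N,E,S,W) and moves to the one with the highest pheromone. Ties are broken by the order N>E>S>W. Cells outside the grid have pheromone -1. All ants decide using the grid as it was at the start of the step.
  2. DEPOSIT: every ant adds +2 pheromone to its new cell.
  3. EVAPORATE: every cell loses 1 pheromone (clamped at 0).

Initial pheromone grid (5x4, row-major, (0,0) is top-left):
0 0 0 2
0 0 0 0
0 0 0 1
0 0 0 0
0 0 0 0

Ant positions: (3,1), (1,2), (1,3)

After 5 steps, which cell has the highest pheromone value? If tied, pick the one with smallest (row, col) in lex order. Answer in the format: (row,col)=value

Answer: (0,3)=9

Derivation:
Step 1: ant0:(3,1)->N->(2,1) | ant1:(1,2)->N->(0,2) | ant2:(1,3)->N->(0,3)
  grid max=3 at (0,3)
Step 2: ant0:(2,1)->N->(1,1) | ant1:(0,2)->E->(0,3) | ant2:(0,3)->W->(0,2)
  grid max=4 at (0,3)
Step 3: ant0:(1,1)->N->(0,1) | ant1:(0,3)->W->(0,2) | ant2:(0,2)->E->(0,3)
  grid max=5 at (0,3)
Step 4: ant0:(0,1)->E->(0,2) | ant1:(0,2)->E->(0,3) | ant2:(0,3)->W->(0,2)
  grid max=6 at (0,2)
Step 5: ant0:(0,2)->E->(0,3) | ant1:(0,3)->W->(0,2) | ant2:(0,2)->E->(0,3)
  grid max=9 at (0,3)
Final grid:
  0 0 7 9
  0 0 0 0
  0 0 0 0
  0 0 0 0
  0 0 0 0
Max pheromone 9 at (0,3)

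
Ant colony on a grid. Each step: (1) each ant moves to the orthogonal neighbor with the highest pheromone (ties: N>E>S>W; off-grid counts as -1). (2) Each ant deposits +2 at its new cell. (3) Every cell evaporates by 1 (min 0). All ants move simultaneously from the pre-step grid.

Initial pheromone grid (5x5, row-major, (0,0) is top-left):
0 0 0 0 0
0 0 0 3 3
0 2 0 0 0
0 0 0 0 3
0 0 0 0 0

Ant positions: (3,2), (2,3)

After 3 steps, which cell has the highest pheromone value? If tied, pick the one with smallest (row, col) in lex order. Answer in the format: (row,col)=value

Answer: (1,3)=4

Derivation:
Step 1: ant0:(3,2)->N->(2,2) | ant1:(2,3)->N->(1,3)
  grid max=4 at (1,3)
Step 2: ant0:(2,2)->W->(2,1) | ant1:(1,3)->E->(1,4)
  grid max=3 at (1,3)
Step 3: ant0:(2,1)->N->(1,1) | ant1:(1,4)->W->(1,3)
  grid max=4 at (1,3)
Final grid:
  0 0 0 0 0
  0 1 0 4 2
  0 1 0 0 0
  0 0 0 0 0
  0 0 0 0 0
Max pheromone 4 at (1,3)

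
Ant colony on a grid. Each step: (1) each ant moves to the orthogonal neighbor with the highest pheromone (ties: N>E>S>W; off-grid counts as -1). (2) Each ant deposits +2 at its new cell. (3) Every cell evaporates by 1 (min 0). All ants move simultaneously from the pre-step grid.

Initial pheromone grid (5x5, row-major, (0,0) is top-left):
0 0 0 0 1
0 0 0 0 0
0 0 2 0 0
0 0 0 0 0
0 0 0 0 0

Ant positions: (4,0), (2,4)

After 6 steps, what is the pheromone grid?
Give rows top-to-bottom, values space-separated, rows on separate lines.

After step 1: ants at (3,0),(1,4)
  0 0 0 0 0
  0 0 0 0 1
  0 0 1 0 0
  1 0 0 0 0
  0 0 0 0 0
After step 2: ants at (2,0),(0,4)
  0 0 0 0 1
  0 0 0 0 0
  1 0 0 0 0
  0 0 0 0 0
  0 0 0 0 0
After step 3: ants at (1,0),(1,4)
  0 0 0 0 0
  1 0 0 0 1
  0 0 0 0 0
  0 0 0 0 0
  0 0 0 0 0
After step 4: ants at (0,0),(0,4)
  1 0 0 0 1
  0 0 0 0 0
  0 0 0 0 0
  0 0 0 0 0
  0 0 0 0 0
After step 5: ants at (0,1),(1,4)
  0 1 0 0 0
  0 0 0 0 1
  0 0 0 0 0
  0 0 0 0 0
  0 0 0 0 0
After step 6: ants at (0,2),(0,4)
  0 0 1 0 1
  0 0 0 0 0
  0 0 0 0 0
  0 0 0 0 0
  0 0 0 0 0

0 0 1 0 1
0 0 0 0 0
0 0 0 0 0
0 0 0 0 0
0 0 0 0 0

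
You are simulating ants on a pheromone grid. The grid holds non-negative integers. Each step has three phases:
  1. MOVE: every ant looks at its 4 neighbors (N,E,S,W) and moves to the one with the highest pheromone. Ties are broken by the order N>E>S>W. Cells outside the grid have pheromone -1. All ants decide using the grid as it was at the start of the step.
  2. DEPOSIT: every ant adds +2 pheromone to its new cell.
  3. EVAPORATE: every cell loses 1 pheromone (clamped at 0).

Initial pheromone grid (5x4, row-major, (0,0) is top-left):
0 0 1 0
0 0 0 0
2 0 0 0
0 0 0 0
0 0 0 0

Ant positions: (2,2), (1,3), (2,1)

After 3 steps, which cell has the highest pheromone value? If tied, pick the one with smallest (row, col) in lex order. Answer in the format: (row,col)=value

Answer: (0,3)=3

Derivation:
Step 1: ant0:(2,2)->N->(1,2) | ant1:(1,3)->N->(0,3) | ant2:(2,1)->W->(2,0)
  grid max=3 at (2,0)
Step 2: ant0:(1,2)->N->(0,2) | ant1:(0,3)->S->(1,3) | ant2:(2,0)->N->(1,0)
  grid max=2 at (2,0)
Step 3: ant0:(0,2)->E->(0,3) | ant1:(1,3)->N->(0,3) | ant2:(1,0)->S->(2,0)
  grid max=3 at (0,3)
Final grid:
  0 0 0 3
  0 0 0 0
  3 0 0 0
  0 0 0 0
  0 0 0 0
Max pheromone 3 at (0,3)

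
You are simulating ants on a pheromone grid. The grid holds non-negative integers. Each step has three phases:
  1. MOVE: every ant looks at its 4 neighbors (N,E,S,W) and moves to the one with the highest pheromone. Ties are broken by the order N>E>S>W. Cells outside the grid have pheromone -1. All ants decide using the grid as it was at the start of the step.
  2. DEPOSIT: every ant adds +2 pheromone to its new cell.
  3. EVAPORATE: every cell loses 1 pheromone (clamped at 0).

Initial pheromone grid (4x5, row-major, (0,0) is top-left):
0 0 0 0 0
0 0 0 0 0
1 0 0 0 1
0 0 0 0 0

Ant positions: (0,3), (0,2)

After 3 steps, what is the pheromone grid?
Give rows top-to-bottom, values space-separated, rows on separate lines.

After step 1: ants at (0,4),(0,3)
  0 0 0 1 1
  0 0 0 0 0
  0 0 0 0 0
  0 0 0 0 0
After step 2: ants at (0,3),(0,4)
  0 0 0 2 2
  0 0 0 0 0
  0 0 0 0 0
  0 0 0 0 0
After step 3: ants at (0,4),(0,3)
  0 0 0 3 3
  0 0 0 0 0
  0 0 0 0 0
  0 0 0 0 0

0 0 0 3 3
0 0 0 0 0
0 0 0 0 0
0 0 0 0 0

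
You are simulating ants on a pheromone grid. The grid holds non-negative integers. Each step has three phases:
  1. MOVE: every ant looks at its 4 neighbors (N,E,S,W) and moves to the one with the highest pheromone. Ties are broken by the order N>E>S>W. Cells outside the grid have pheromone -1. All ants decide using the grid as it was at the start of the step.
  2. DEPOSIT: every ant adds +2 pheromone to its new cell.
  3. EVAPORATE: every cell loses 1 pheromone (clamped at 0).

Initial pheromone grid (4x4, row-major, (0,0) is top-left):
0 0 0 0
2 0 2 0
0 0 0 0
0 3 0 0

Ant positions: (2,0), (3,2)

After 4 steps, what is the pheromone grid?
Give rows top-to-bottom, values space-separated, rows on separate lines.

After step 1: ants at (1,0),(3,1)
  0 0 0 0
  3 0 1 0
  0 0 0 0
  0 4 0 0
After step 2: ants at (0,0),(2,1)
  1 0 0 0
  2 0 0 0
  0 1 0 0
  0 3 0 0
After step 3: ants at (1,0),(3,1)
  0 0 0 0
  3 0 0 0
  0 0 0 0
  0 4 0 0
After step 4: ants at (0,0),(2,1)
  1 0 0 0
  2 0 0 0
  0 1 0 0
  0 3 0 0

1 0 0 0
2 0 0 0
0 1 0 0
0 3 0 0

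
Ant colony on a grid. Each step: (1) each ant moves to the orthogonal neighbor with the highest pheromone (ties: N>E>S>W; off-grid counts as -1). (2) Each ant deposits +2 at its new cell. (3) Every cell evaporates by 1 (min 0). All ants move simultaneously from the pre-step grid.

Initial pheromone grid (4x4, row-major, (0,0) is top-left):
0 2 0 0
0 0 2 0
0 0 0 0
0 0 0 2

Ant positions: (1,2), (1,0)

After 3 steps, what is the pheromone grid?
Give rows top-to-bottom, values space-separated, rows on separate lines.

After step 1: ants at (0,2),(0,0)
  1 1 1 0
  0 0 1 0
  0 0 0 0
  0 0 0 1
After step 2: ants at (1,2),(0,1)
  0 2 0 0
  0 0 2 0
  0 0 0 0
  0 0 0 0
After step 3: ants at (0,2),(0,2)
  0 1 3 0
  0 0 1 0
  0 0 0 0
  0 0 0 0

0 1 3 0
0 0 1 0
0 0 0 0
0 0 0 0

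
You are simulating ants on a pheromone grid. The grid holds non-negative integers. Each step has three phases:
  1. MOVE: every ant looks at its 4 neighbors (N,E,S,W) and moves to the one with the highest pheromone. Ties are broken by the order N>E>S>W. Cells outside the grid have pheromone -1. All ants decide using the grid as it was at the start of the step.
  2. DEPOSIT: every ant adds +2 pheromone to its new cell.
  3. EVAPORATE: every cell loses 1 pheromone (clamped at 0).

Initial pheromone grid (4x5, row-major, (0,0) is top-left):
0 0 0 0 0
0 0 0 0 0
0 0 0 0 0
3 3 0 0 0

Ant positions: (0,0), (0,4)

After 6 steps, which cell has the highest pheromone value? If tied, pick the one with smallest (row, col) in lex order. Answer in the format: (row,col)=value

Step 1: ant0:(0,0)->E->(0,1) | ant1:(0,4)->S->(1,4)
  grid max=2 at (3,0)
Step 2: ant0:(0,1)->E->(0,2) | ant1:(1,4)->N->(0,4)
  grid max=1 at (0,2)
Step 3: ant0:(0,2)->E->(0,3) | ant1:(0,4)->S->(1,4)
  grid max=1 at (0,3)
Step 4: ant0:(0,3)->E->(0,4) | ant1:(1,4)->N->(0,4)
  grid max=3 at (0,4)
Step 5: ant0:(0,4)->S->(1,4) | ant1:(0,4)->S->(1,4)
  grid max=3 at (1,4)
Step 6: ant0:(1,4)->N->(0,4) | ant1:(1,4)->N->(0,4)
  grid max=5 at (0,4)
Final grid:
  0 0 0 0 5
  0 0 0 0 2
  0 0 0 0 0
  0 0 0 0 0
Max pheromone 5 at (0,4)

Answer: (0,4)=5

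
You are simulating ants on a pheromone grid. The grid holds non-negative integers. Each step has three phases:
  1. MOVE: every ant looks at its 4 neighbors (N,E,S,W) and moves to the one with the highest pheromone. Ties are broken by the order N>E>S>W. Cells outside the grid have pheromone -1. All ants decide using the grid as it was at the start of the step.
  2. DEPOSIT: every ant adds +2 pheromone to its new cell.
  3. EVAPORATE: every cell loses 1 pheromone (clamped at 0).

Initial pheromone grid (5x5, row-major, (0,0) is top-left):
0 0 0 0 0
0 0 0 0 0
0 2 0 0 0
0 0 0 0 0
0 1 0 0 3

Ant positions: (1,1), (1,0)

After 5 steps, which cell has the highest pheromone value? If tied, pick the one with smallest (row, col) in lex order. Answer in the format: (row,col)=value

Step 1: ant0:(1,1)->S->(2,1) | ant1:(1,0)->N->(0,0)
  grid max=3 at (2,1)
Step 2: ant0:(2,1)->N->(1,1) | ant1:(0,0)->E->(0,1)
  grid max=2 at (2,1)
Step 3: ant0:(1,1)->S->(2,1) | ant1:(0,1)->S->(1,1)
  grid max=3 at (2,1)
Step 4: ant0:(2,1)->N->(1,1) | ant1:(1,1)->S->(2,1)
  grid max=4 at (2,1)
Step 5: ant0:(1,1)->S->(2,1) | ant1:(2,1)->N->(1,1)
  grid max=5 at (2,1)
Final grid:
  0 0 0 0 0
  0 4 0 0 0
  0 5 0 0 0
  0 0 0 0 0
  0 0 0 0 0
Max pheromone 5 at (2,1)

Answer: (2,1)=5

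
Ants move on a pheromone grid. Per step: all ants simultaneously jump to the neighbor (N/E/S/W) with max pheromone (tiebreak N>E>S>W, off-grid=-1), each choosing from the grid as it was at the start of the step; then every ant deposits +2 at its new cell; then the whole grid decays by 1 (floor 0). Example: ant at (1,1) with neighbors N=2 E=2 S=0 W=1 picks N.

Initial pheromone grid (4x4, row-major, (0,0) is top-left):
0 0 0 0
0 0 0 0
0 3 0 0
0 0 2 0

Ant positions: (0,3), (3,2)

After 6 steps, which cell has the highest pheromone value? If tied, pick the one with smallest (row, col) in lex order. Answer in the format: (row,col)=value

Step 1: ant0:(0,3)->S->(1,3) | ant1:(3,2)->N->(2,2)
  grid max=2 at (2,1)
Step 2: ant0:(1,3)->N->(0,3) | ant1:(2,2)->W->(2,1)
  grid max=3 at (2,1)
Step 3: ant0:(0,3)->S->(1,3) | ant1:(2,1)->N->(1,1)
  grid max=2 at (2,1)
Step 4: ant0:(1,3)->N->(0,3) | ant1:(1,1)->S->(2,1)
  grid max=3 at (2,1)
Step 5: ant0:(0,3)->S->(1,3) | ant1:(2,1)->N->(1,1)
  grid max=2 at (2,1)
Step 6: ant0:(1,3)->N->(0,3) | ant1:(1,1)->S->(2,1)
  grid max=3 at (2,1)
Final grid:
  0 0 0 1
  0 0 0 0
  0 3 0 0
  0 0 0 0
Max pheromone 3 at (2,1)

Answer: (2,1)=3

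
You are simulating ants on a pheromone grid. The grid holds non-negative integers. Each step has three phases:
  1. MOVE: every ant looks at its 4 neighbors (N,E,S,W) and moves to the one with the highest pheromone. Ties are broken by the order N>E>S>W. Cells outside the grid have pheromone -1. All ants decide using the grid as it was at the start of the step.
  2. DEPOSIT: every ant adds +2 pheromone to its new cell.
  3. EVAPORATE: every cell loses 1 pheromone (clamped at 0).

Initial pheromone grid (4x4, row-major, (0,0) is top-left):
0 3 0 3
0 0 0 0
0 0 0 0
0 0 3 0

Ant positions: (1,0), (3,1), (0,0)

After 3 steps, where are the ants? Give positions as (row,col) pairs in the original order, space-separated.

Step 1: ant0:(1,0)->N->(0,0) | ant1:(3,1)->E->(3,2) | ant2:(0,0)->E->(0,1)
  grid max=4 at (0,1)
Step 2: ant0:(0,0)->E->(0,1) | ant1:(3,2)->N->(2,2) | ant2:(0,1)->W->(0,0)
  grid max=5 at (0,1)
Step 3: ant0:(0,1)->W->(0,0) | ant1:(2,2)->S->(3,2) | ant2:(0,0)->E->(0,1)
  grid max=6 at (0,1)

(0,0) (3,2) (0,1)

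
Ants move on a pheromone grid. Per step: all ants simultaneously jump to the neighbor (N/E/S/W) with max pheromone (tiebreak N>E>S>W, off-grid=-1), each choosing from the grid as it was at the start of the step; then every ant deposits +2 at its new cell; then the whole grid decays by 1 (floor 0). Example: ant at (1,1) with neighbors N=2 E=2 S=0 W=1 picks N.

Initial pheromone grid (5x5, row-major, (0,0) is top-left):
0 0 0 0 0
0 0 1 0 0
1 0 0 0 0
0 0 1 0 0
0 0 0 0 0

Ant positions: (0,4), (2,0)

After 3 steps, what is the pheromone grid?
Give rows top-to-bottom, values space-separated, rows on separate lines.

After step 1: ants at (1,4),(1,0)
  0 0 0 0 0
  1 0 0 0 1
  0 0 0 0 0
  0 0 0 0 0
  0 0 0 0 0
After step 2: ants at (0,4),(0,0)
  1 0 0 0 1
  0 0 0 0 0
  0 0 0 0 0
  0 0 0 0 0
  0 0 0 0 0
After step 3: ants at (1,4),(0,1)
  0 1 0 0 0
  0 0 0 0 1
  0 0 0 0 0
  0 0 0 0 0
  0 0 0 0 0

0 1 0 0 0
0 0 0 0 1
0 0 0 0 0
0 0 0 0 0
0 0 0 0 0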